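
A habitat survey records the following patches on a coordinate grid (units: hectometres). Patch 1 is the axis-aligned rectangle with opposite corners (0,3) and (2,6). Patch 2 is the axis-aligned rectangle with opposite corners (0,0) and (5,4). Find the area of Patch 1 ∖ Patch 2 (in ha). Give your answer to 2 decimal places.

4.00

|Patch 1∩Patch 2|: x∈[0,2], y∈[3,4] → 2·1 = 2.
|Patch 1| = 6.
|Patch 1 ∖ Patch 2| = |Patch 1| − |Patch 1∩Patch 2| = 6 − 2 = 4.00.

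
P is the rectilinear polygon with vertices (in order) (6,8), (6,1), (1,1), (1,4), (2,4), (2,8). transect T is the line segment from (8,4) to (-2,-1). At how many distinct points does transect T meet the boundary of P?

2

The segment meets the boundary at (2,1), (6,3).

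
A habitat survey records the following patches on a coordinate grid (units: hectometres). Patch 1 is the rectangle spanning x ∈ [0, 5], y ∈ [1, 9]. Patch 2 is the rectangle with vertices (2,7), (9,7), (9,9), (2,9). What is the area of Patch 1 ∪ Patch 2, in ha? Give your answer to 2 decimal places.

48.00

By inclusion–exclusion:
Individual areas: |Patch 1| = 40, |Patch 2| = 14.
|Patch 1∩Patch 2|: x∈[2,5], y∈[7,9] → 3·2 = 6.
|Patch 1 ∪ Patch 2| = 54 − 6 = 48.00.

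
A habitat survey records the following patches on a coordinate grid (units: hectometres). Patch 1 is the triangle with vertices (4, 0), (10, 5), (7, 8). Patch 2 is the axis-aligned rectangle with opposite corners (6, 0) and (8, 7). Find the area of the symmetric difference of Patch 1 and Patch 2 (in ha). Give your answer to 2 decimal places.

13.54

|Patch 1| = 16.5, |Patch 2| = 14, |Patch 1∩Patch 2| = 8.4792.
|Patch 1 △ Patch 2| = |Patch 1| + |Patch 2| − 2·|Patch 1∩Patch 2| = 16.5 + 14 − 16.9583 = 13.54.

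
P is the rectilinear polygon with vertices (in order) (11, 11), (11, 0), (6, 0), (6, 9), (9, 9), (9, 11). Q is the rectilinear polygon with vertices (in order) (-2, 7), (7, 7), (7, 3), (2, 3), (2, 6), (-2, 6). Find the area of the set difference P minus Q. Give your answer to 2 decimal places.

|P| = 49, |P∩Q| = 4.
|P ∖ Q| = |P| − |P∩Q| = 49 − 4 = 45.00.

45.00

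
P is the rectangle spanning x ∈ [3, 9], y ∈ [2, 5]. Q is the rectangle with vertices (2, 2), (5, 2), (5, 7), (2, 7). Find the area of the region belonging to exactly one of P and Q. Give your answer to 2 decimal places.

21.00

|P∩Q|: x∈[3,5], y∈[2,5] → 2·3 = 6.
|P △ Q| = |P| + |Q| − 2·|P∩Q| = 18 + 15 − 12 = 21.00.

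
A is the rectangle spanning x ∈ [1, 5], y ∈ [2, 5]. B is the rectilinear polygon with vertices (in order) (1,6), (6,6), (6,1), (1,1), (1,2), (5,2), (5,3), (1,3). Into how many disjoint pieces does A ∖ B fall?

A ∖ B is a single connected region.

1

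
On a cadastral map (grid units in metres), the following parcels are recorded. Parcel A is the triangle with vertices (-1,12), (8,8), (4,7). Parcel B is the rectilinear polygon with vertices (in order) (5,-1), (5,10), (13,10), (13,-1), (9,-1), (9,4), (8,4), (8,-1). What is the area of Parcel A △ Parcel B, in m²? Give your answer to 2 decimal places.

|Parcel A| = 12.5, |Parcel B| = 83, |Parcel A∩Parcel B| = 3.125.
|Parcel A △ Parcel B| = |Parcel A| + |Parcel B| − 2·|Parcel A∩Parcel B| = 12.5 + 83 − 6.25 = 89.25.

89.25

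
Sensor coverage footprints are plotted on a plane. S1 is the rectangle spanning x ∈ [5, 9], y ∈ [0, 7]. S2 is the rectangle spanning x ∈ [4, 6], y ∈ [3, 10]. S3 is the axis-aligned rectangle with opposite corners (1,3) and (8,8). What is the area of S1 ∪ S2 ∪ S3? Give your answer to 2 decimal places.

55.00

By inclusion–exclusion:
Individual areas: |S1| = 28, |S2| = 14, |S3| = 35.
|S1∩S2|: x∈[5,6], y∈[3,7] → 1·4 = 4.
|S1∩S3|: x∈[5,8], y∈[3,7] → 3·4 = 12.
|S2∩S3|: x∈[4,6], y∈[3,8] → 2·5 = 10.
|S1∩S2∩S3| = 4.
|S1 ∪ S2 ∪ S3| = 77 − 26 + 4 = 55.00.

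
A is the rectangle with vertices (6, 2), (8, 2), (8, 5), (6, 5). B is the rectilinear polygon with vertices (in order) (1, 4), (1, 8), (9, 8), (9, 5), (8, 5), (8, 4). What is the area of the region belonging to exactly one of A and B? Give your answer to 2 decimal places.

|A| = 6, |B| = 31, |A∩B| = 2.
|A △ B| = |A| + |B| − 2·|A∩B| = 6 + 31 − 4 = 33.00.

33.00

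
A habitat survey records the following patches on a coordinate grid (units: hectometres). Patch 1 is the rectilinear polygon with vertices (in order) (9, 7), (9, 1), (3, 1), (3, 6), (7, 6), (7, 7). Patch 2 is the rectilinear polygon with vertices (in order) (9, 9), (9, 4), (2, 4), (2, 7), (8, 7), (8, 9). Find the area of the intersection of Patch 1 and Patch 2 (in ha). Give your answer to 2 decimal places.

14.00

The intersection is the polygon with vertices (9,4), (3,4), (3,6), (7,6), (7,7), (8,7), (9,7).
By the shoelace formula its area is 14.00.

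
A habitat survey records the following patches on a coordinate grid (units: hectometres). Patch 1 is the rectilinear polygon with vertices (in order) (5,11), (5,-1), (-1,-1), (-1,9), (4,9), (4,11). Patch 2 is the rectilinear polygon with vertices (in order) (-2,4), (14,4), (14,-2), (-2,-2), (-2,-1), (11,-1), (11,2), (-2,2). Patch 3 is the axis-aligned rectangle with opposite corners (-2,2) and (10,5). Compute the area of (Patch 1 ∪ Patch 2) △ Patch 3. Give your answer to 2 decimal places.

|Patch 1 ∪ Patch 2| = 107.
|(Patch 1 ∪ Patch 2) ∩ Patch 3| = 30.
|(Patch 1 ∪ Patch 2) △ Patch 3| = 107 + 36 − 60 = 83.00.

83.00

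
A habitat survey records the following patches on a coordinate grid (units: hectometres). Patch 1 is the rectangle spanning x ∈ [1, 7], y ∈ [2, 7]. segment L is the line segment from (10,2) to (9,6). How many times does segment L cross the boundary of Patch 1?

0

The segment lies entirely outside Patch 1 and never meets its boundary.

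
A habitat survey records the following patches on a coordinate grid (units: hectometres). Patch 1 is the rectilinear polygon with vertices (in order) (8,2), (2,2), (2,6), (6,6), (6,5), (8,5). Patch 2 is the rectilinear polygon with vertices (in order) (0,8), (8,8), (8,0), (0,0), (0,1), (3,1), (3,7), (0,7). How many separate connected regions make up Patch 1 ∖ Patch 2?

Patch 1 ∖ Patch 2 is a single connected region.

1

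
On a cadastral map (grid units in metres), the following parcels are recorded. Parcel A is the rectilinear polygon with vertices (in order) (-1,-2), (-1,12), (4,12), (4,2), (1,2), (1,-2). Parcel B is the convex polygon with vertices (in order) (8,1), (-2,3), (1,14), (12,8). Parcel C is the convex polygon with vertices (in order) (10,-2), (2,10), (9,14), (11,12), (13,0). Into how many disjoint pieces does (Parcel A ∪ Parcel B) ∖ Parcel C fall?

2

(Parcel A ∪ Parcel B) ∖ Parcel C splits into 2 disjoint pieces (area 71.0486, area 0.1086).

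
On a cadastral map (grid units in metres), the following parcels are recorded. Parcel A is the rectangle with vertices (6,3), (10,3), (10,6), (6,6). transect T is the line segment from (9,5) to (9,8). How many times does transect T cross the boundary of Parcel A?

1

The segment meets the boundary at (9,6).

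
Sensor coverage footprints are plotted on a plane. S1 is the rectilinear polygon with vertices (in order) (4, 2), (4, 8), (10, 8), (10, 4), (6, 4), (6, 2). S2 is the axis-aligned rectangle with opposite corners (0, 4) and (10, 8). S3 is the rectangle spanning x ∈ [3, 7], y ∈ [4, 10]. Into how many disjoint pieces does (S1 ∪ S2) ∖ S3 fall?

3

(S1 ∪ S2) ∖ S3 splits into 3 disjoint pieces (area 12, area 12, area 4).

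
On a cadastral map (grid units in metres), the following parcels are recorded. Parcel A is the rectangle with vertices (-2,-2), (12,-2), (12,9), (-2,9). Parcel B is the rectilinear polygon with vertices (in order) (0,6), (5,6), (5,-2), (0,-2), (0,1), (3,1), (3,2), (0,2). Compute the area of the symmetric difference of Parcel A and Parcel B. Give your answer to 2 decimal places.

117.00

|Parcel A| = 154, |Parcel B| = 37, |Parcel A∩Parcel B| = 37.
|Parcel A △ Parcel B| = |Parcel A| + |Parcel B| − 2·|Parcel A∩Parcel B| = 154 + 37 − 74 = 117.00.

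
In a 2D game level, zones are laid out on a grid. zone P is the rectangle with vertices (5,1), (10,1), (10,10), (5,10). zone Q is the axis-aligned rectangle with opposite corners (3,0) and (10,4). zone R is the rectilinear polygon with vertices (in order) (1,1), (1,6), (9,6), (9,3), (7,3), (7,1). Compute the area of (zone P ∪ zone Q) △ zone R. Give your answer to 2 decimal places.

50.00

|zone P ∪ zone Q| = 58.
|(zone P ∪ zone Q) ∩ zone R| = 22.
|(zone P ∪ zone Q) △ zone R| = 58 + 36 − 44 = 50.00.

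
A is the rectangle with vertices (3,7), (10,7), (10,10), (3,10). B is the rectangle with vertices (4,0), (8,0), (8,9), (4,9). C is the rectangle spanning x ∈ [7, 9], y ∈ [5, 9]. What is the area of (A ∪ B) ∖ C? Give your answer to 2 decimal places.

43.00

|A ∪ B| = 49.
|(A ∪ B) ∩ C| = 6.
|(A ∪ B) ∖ C| = 49 − 6 = 43.00.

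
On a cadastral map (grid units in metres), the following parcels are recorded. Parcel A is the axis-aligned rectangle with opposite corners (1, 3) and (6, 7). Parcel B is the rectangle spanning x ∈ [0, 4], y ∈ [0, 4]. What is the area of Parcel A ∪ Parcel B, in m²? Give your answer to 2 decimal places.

By inclusion–exclusion:
Individual areas: |Parcel A| = 20, |Parcel B| = 16.
|Parcel A∩Parcel B|: x∈[1,4], y∈[3,4] → 3·1 = 3.
|Parcel A ∪ Parcel B| = 36 − 3 = 33.00.

33.00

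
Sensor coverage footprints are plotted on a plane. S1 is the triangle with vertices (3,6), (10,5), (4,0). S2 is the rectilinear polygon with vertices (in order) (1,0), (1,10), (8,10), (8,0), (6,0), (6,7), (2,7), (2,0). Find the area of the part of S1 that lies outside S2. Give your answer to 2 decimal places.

|S1| = 20.5, |S1∩S2| = 5.8571.
|S1 ∖ S2| = |S1| − |S1∩S2| = 20.5 − 5.8571 = 14.64.

14.64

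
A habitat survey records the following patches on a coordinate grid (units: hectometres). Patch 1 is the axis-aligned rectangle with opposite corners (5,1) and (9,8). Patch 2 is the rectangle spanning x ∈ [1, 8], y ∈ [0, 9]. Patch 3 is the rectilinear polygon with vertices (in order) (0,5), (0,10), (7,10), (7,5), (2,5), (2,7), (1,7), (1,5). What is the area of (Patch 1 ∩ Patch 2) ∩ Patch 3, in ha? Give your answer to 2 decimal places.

6.00

The region (Patch 1 ∩ Patch 2) ∩ Patch 3 is the polygon with vertices (5,8), (7,8), (7,5), (5,5).
By the shoelace formula its area is 6.00.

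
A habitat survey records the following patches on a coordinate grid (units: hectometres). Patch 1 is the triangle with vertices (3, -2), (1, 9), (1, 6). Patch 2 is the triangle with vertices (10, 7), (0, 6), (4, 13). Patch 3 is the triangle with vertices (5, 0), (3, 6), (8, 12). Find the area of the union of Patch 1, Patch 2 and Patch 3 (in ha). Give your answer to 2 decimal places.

48.68

By inclusion–exclusion:
Individual areas: |Patch 1| = 3, |Patch 2| = 33, |Patch 3| = 21.
|Patch 1∩Patch 2| = 0.6431.
|Patch 1∩Patch 3| = 0.
|Patch 2∩Patch 3| = 7.6788.
|Patch 1∩Patch 2∩Patch 3| = 0.
|Patch 1 ∪ Patch 2 ∪ Patch 3| = 57 − 8.3219 + 0 = 48.68.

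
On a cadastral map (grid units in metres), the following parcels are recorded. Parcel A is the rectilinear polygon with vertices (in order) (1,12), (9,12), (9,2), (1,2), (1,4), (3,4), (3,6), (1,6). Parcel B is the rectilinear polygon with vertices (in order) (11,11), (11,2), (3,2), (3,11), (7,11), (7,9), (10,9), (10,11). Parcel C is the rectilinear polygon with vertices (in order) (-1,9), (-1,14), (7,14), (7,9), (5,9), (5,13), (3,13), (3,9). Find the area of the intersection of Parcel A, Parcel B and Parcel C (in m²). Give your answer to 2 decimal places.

4.00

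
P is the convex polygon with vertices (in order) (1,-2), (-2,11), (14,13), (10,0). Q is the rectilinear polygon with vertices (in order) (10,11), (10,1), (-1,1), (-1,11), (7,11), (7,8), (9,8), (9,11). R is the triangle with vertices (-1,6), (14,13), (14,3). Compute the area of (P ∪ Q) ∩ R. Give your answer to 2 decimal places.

60.51

The region (P ∪ Q) ∩ R is the polygon with vertices (11.101,3.58), (-1,6), (14,13).
By the shoelace formula its area is 60.51.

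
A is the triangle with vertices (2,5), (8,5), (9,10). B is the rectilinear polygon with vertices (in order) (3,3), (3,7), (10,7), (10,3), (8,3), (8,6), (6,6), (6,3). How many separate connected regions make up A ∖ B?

A ∖ B splits into 3 disjoint pieces (area 0.3571, area 2, area 5.4).

3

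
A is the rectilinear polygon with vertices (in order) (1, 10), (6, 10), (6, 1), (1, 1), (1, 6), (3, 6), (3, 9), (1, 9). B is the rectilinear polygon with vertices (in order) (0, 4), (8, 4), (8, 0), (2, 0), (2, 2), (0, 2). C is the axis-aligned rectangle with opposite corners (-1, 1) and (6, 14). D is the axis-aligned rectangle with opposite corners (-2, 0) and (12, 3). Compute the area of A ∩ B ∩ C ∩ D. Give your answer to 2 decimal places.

The intersection is the polygon with vertices (2,2), (1,2), (1,3), (6,3), (6,1), (2,1).
By the shoelace formula its area is 9.00.

9.00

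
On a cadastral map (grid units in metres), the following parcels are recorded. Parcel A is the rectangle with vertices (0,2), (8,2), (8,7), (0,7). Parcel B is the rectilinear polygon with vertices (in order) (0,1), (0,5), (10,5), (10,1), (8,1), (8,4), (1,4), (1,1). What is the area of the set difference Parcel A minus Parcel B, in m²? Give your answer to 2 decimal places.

30.00

|Parcel A| = 40, |Parcel A∩Parcel B| = 10.
|Parcel A ∖ Parcel B| = |Parcel A| − |Parcel A∩Parcel B| = 40 − 10 = 30.00.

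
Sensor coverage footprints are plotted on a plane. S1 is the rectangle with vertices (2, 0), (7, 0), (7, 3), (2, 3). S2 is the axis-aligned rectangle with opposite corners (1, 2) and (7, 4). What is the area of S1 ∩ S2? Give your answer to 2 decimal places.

|S1∩S2|: x∈[2,7], y∈[2,3] → 5·1 = 5.

5.00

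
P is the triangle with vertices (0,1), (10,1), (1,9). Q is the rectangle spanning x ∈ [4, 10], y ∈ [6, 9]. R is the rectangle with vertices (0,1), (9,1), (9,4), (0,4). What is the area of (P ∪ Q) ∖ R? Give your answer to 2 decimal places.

34.01

|P ∪ Q| = 57.9375.
|(P ∪ Q) ∩ R| = 23.9306.
|(P ∪ Q) ∖ R| = 57.9375 − 23.9306 = 34.01.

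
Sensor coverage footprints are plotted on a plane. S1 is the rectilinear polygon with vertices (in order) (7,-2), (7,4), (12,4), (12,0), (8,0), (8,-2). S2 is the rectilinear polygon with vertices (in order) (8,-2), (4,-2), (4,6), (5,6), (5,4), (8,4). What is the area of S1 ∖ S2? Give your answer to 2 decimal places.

16.00

|S1| = 22, |S1∩S2| = 6.
|S1 ∖ S2| = |S1| − |S1∩S2| = 22 − 6 = 16.00.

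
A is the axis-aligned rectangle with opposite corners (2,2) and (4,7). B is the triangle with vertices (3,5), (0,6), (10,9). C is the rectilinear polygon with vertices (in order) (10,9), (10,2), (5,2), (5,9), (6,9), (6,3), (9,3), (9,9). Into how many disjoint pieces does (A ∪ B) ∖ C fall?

2

(A ∪ B) ∖ C splits into 2 disjoint pieces (area 12.8262, area 2.0357).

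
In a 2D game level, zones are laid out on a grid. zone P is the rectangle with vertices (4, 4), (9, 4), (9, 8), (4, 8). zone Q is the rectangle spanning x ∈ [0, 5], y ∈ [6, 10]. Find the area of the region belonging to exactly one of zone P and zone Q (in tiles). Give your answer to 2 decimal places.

36.00

|zone P∩zone Q|: x∈[4,5], y∈[6,8] → 1·2 = 2.
|zone P △ zone Q| = |zone P| + |zone Q| − 2·|zone P∩zone Q| = 20 + 20 − 4 = 36.00.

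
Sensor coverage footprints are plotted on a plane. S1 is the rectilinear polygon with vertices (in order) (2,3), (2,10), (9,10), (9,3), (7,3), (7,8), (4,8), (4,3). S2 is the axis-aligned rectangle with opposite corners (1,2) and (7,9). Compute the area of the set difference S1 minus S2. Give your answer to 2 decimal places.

19.00

|S1| = 34, |S1∩S2| = 15.
|S1 ∖ S2| = |S1| − |S1∩S2| = 34 − 15 = 19.00.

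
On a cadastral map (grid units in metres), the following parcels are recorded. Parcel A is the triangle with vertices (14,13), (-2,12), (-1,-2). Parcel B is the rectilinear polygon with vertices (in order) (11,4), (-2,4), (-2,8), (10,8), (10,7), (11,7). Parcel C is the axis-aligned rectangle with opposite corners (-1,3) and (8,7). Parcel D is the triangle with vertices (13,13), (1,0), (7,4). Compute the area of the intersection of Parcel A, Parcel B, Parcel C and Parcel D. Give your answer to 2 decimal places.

1.27

The intersection is the polygon with vertices (4.692,4), (7.462,7), (8,7), (5,4).
By the shoelace formula its area is 1.27.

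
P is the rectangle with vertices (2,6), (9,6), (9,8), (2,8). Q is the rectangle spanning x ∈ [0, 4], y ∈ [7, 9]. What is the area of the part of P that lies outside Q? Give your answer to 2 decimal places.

|P∩Q|: x∈[2,4], y∈[7,8] → 2·1 = 2.
|P| = 14.
|P ∖ Q| = |P| − |P∩Q| = 14 − 2 = 12.00.

12.00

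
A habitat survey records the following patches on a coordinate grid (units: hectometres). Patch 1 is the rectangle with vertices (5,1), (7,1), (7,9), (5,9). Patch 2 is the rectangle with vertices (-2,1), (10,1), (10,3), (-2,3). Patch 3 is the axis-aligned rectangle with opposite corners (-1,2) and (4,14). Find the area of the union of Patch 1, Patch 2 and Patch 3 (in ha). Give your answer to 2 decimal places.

By inclusion–exclusion:
Individual areas: |Patch 1| = 16, |Patch 2| = 24, |Patch 3| = 60.
|Patch 1∩Patch 2|: x∈[5,7], y∈[1,3] → 2·2 = 4.
|Patch 1∩Patch 3| = 0 (no overlap).
|Patch 2∩Patch 3|: x∈[-1,4], y∈[2,3] → 5·1 = 5.
|Patch 1∩Patch 2∩Patch 3| = 0.
|Patch 1 ∪ Patch 2 ∪ Patch 3| = 100 − 9 + 0 = 91.00.

91.00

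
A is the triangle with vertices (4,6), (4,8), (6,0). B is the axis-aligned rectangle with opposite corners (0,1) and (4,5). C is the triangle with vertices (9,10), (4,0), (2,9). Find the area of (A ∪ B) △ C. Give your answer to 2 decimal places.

|A ∪ B| = 18.
|(A ∪ B) ∩ C| = 4.4.
|(A ∪ B) △ C| = 18 + 32.5 − 8.8 = 41.70.

41.70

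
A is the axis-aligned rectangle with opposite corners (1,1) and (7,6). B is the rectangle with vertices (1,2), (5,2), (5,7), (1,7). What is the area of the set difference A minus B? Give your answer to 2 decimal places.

14.00

|A∩B|: x∈[1,5], y∈[2,6] → 4·4 = 16.
|A| = 30.
|A ∖ B| = |A| − |A∩B| = 30 − 16 = 14.00.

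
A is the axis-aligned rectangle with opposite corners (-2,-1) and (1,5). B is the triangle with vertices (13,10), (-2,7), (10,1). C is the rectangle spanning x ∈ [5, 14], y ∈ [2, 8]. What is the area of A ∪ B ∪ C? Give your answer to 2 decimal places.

99.25

By inclusion–exclusion:
Individual areas: |A| = 18, |B| = 63, |C| = 54.
|A∩B| = 0.
|A∩C| = 0 (no overlap).
|B∩C| = 35.75.
|A∩B∩C| = 0.
|A ∪ B ∪ C| = 135 − 35.75 + 0 = 99.25.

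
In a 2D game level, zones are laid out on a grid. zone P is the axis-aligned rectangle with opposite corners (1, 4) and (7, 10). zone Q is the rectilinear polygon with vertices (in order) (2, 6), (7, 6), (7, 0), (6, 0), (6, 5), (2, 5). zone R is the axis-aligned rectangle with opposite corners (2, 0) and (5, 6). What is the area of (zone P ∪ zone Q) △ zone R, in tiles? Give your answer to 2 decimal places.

|zone P ∪ zone Q| = 40.
|(zone P ∪ zone Q) ∩ zone R| = 6.
|(zone P ∪ zone Q) △ zone R| = 40 + 18 − 12 = 46.00.

46.00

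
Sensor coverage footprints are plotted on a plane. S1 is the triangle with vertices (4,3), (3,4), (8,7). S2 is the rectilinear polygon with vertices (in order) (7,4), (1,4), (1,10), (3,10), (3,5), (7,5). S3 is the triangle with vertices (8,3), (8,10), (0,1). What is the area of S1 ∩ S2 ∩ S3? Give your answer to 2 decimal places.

1.67

The intersection is the polygon with vertices (6,5), (5,4), (3,4), (4.667,5).
By the shoelace formula its area is 1.67.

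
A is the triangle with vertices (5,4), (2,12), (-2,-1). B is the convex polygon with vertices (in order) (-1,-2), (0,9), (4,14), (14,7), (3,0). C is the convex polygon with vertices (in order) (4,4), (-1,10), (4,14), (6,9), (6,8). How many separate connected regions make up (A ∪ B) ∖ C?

(A ∪ B) ∖ C is a single connected region.

1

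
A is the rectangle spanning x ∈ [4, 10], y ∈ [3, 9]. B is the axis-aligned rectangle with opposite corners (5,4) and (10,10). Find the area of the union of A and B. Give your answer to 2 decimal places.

41.00

By inclusion–exclusion:
Individual areas: |A| = 36, |B| = 30.
|A∩B|: x∈[5,10], y∈[4,9] → 5·5 = 25.
|A ∪ B| = 66 − 25 = 41.00.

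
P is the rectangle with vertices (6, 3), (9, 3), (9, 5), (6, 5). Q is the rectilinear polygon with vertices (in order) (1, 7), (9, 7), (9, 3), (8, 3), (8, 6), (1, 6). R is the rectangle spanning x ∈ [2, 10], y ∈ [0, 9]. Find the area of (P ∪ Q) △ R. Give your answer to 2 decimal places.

59.00

|P ∪ Q| = 15.
|(P ∪ Q) ∩ R| = 14.
|(P ∪ Q) △ R| = 15 + 72 − 28 = 59.00.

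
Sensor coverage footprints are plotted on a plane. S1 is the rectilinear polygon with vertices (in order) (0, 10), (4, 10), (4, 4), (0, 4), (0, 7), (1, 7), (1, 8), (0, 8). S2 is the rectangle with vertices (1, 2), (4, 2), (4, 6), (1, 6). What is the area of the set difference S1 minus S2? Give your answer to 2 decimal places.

17.00

|S1| = 23, |S1∩S2| = 6.
|S1 ∖ S2| = |S1| − |S1∩S2| = 23 − 6 = 17.00.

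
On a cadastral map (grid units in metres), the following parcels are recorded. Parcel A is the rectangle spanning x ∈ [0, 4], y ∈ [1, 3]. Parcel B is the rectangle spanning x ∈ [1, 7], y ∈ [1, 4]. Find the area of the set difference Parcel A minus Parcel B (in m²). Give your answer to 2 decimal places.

|Parcel A∩Parcel B|: x∈[1,4], y∈[1,3] → 3·2 = 6.
|Parcel A| = 8.
|Parcel A ∖ Parcel B| = |Parcel A| − |Parcel A∩Parcel B| = 8 − 6 = 2.00.

2.00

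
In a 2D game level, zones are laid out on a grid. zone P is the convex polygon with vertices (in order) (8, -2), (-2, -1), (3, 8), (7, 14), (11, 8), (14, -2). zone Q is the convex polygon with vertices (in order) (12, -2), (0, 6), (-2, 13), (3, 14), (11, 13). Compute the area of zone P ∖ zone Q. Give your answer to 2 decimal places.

55.00

|zone P| = 141.5, |zone P∩zone Q| = 86.504.
|zone P ∖ zone Q| = |zone P| − |zone P∩zone Q| = 141.5 − 86.504 = 55.00.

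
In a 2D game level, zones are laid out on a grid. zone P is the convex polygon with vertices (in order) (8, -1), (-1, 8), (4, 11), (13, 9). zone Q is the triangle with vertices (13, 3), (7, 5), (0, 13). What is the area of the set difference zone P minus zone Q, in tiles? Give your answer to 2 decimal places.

|zone P| = 86, |zone P∩zone Q| = 14.2701.
|zone P ∖ zone Q| = |zone P| − |zone P∩zone Q| = 86 − 14.2701 = 71.73.

71.73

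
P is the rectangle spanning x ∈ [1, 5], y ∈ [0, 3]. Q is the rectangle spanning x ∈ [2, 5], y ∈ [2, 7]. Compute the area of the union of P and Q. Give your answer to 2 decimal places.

24.00

By inclusion–exclusion:
Individual areas: |P| = 12, |Q| = 15.
|P∩Q|: x∈[2,5], y∈[2,3] → 3·1 = 3.
|P ∪ Q| = 27 − 3 = 24.00.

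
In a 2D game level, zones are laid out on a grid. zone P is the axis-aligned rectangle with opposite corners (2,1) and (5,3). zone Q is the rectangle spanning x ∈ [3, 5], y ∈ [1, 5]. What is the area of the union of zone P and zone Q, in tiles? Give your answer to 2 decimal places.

By inclusion–exclusion:
Individual areas: |zone P| = 6, |zone Q| = 8.
|zone P∩zone Q|: x∈[3,5], y∈[1,3] → 2·2 = 4.
|zone P ∪ zone Q| = 14 − 4 = 10.00.

10.00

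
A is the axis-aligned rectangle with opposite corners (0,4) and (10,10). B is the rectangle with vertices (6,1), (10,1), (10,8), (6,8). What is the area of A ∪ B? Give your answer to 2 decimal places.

By inclusion–exclusion:
Individual areas: |A| = 60, |B| = 28.
|A∩B|: x∈[6,10], y∈[4,8] → 4·4 = 16.
|A ∪ B| = 88 − 16 = 72.00.

72.00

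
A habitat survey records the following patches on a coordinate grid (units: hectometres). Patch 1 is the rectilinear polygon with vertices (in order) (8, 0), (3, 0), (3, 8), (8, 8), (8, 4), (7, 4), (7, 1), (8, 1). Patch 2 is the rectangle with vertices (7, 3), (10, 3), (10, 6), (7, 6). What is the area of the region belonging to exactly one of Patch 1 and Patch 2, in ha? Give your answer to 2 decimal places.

|Patch 1| = 37, |Patch 2| = 9, |Patch 1∩Patch 2| = 2.
|Patch 1 △ Patch 2| = |Patch 1| + |Patch 2| − 2·|Patch 1∩Patch 2| = 37 + 9 − 4 = 42.00.

42.00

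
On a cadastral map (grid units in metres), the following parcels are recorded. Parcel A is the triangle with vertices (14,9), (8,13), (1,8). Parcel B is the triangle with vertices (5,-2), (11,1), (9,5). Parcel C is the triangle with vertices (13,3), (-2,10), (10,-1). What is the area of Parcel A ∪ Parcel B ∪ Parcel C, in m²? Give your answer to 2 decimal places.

74.49

By inclusion–exclusion:
Individual areas: |Parcel A| = 29, |Parcel B| = 15, |Parcel C| = 40.5.
|Parcel A∩Parcel B| = 0.
|Parcel A∩Parcel C| = 0.1787.
|Parcel B∩Parcel C| = 9.8328.
|Parcel A∩Parcel B∩Parcel C| = 0.
|Parcel A ∪ Parcel B ∪ Parcel C| = 84.5 − 10.0115 + 0 = 74.49.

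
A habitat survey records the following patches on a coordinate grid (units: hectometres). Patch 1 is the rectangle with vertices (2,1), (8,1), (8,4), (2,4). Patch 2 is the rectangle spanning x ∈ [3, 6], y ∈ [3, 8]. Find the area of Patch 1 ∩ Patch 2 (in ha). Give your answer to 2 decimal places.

|Patch 1∩Patch 2|: x∈[3,6], y∈[3,4] → 3·1 = 3.

3.00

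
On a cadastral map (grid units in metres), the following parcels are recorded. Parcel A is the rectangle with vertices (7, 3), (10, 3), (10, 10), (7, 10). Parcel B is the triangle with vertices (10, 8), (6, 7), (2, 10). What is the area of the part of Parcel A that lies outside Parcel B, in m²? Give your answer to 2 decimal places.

18.75

|Parcel A| = 21, |Parcel A∩Parcel B| = 2.25.
|Parcel A ∖ Parcel B| = |Parcel A| − |Parcel A∩Parcel B| = 21 − 2.25 = 18.75.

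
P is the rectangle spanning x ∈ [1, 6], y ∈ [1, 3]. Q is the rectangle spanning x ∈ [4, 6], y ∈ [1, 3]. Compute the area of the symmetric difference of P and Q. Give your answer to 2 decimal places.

6.00

|P∩Q|: x∈[4,6], y∈[1,3] → 2·2 = 4.
|P △ Q| = |P| + |Q| − 2·|P∩Q| = 10 + 4 − 8 = 6.00.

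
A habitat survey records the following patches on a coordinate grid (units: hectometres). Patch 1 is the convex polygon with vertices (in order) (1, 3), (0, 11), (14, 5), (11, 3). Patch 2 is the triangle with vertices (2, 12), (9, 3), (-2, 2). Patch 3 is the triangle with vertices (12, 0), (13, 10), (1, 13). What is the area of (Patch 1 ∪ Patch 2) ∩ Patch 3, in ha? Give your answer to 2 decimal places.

|Patch 1 ∪ Patch 2| = 77.3389.
|(Patch 1 ∪ Patch 2) ∩ Patch 3| = 19.72.

19.72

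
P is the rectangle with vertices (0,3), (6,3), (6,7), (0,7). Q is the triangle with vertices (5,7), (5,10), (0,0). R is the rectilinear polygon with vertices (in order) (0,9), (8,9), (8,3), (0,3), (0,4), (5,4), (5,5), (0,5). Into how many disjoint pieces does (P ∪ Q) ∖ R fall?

(P ∪ Q) ∖ R splits into 3 disjoint pieces (area 0.9643, area 5, area 0.25).

3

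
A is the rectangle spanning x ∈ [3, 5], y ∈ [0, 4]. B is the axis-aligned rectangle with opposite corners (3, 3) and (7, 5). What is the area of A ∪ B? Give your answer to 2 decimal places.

By inclusion–exclusion:
Individual areas: |A| = 8, |B| = 8.
|A∩B|: x∈[3,5], y∈[3,4] → 2·1 = 2.
|A ∪ B| = 16 − 2 = 14.00.

14.00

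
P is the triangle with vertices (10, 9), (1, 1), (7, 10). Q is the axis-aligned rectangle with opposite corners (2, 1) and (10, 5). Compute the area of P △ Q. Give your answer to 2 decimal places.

41.78

|P| = 16.5, |Q| = 32, |P∩Q| = 3.3611.
|P △ Q| = |P| + |Q| − 2·|P∩Q| = 16.5 + 32 − 6.7222 = 41.78.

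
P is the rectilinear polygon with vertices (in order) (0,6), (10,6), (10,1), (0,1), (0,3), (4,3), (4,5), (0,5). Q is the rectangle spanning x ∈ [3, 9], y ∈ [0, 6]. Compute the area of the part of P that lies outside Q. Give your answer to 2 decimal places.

14.00

|P| = 42, |P∩Q| = 28.
|P ∖ Q| = |P| − |P∩Q| = 42 − 28 = 14.00.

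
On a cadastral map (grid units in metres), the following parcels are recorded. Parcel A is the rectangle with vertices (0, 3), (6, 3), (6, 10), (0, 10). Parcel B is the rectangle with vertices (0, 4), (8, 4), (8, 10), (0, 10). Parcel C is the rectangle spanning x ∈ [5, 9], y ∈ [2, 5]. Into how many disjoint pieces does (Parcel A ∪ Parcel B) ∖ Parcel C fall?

1

(Parcel A ∪ Parcel B) ∖ Parcel C is a single connected region.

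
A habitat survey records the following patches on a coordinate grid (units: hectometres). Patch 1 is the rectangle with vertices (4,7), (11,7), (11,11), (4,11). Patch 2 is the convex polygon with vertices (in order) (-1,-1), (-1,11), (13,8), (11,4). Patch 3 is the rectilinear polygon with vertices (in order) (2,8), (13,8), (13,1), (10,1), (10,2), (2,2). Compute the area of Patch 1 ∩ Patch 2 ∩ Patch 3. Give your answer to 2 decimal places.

The intersection is the polygon with vertices (4,7), (4,8), (11,8), (11,7).
By the shoelace formula its area is 7.00.

7.00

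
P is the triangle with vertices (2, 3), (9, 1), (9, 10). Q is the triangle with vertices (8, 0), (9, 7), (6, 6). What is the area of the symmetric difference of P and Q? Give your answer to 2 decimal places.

22.34

|P| = 31.5, |Q| = 10, |P∩Q| = 9.582.
|P △ Q| = |P| + |Q| − 2·|P∩Q| = 31.5 + 10 − 19.1641 = 22.34.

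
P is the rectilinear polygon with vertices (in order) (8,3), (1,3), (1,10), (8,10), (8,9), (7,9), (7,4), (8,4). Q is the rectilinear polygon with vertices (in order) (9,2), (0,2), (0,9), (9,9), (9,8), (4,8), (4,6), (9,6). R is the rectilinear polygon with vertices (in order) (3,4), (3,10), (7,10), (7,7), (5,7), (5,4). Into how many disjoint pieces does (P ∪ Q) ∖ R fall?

2

(P ∪ Q) ∖ R splits into 2 disjoint pieces (area 45, area 3).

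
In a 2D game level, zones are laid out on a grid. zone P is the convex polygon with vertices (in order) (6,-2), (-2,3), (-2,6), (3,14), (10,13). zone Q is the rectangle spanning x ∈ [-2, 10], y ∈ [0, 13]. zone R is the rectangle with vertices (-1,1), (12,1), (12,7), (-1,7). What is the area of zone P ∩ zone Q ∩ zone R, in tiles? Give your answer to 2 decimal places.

The intersection is the polygon with vertices (6.8,1), (1.2,1), (-1,2.375), (-1,7), (8.4,7).
By the shoelace formula its area is 50.09.

50.09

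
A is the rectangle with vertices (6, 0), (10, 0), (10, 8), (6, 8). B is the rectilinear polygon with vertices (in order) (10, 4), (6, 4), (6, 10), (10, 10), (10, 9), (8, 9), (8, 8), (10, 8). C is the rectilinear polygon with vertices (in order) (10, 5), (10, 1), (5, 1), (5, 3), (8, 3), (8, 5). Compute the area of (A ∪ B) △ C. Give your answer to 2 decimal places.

|A ∪ B| = 38.
|(A ∪ B) ∩ C| = 12.
|(A ∪ B) △ C| = 38 + 14 − 24 = 28.00.

28.00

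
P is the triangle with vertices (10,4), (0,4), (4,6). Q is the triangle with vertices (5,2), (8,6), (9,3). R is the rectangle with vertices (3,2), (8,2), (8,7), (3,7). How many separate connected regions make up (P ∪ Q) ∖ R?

2

(P ∪ Q) ∖ R splits into 2 disjoint pieces (area 1.9583, area 2.25).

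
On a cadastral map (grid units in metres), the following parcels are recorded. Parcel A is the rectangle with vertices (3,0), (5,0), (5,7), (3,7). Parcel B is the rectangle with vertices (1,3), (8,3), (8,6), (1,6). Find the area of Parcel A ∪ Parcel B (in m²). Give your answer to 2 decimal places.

By inclusion–exclusion:
Individual areas: |Parcel A| = 14, |Parcel B| = 21.
|Parcel A∩Parcel B|: x∈[3,5], y∈[3,6] → 2·3 = 6.
|Parcel A ∪ Parcel B| = 35 − 6 = 29.00.

29.00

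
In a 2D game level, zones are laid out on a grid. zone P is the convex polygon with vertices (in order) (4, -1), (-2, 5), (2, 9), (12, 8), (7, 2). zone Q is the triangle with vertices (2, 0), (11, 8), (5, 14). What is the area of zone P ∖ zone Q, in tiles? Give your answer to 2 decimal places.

42.23

|zone P| = 74.5, |zone P∩zone Q| = 32.2715.
|zone P ∖ zone Q| = |zone P| − |zone P∩zone Q| = 74.5 − 32.2715 = 42.23.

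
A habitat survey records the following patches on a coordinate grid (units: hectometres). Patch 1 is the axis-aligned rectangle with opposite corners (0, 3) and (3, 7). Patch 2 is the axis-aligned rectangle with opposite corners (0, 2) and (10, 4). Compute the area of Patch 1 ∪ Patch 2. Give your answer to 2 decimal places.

By inclusion–exclusion:
Individual areas: |Patch 1| = 12, |Patch 2| = 20.
|Patch 1∩Patch 2|: x∈[0,3], y∈[3,4] → 3·1 = 3.
|Patch 1 ∪ Patch 2| = 32 − 3 = 29.00.

29.00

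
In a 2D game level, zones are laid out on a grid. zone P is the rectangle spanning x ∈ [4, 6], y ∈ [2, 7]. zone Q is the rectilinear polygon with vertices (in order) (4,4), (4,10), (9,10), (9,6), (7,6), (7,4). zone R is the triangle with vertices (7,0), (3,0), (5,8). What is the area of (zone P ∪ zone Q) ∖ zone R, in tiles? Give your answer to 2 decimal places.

|zone P ∪ zone Q| = 30.
|(zone P ∪ zone Q) ∩ zone R| = 8.
|(zone P ∪ zone Q) ∖ zone R| = 30 − 8 = 22.00.

22.00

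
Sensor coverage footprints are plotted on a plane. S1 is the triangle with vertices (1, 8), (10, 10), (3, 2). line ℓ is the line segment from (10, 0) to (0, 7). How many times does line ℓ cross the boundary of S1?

The segment meets the boundary at (1.739,5.783), (4.574,3.798).

2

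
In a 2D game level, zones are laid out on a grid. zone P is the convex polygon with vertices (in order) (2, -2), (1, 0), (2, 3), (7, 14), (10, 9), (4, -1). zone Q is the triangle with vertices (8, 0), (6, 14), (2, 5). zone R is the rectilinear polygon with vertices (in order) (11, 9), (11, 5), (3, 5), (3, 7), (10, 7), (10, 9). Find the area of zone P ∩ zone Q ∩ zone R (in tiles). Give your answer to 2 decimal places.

7.55

The intersection is the polygon with vertices (7.286,5), (3,5), (3,5.2), (3.818,7), (7,7).
By the shoelace formula its area is 7.55.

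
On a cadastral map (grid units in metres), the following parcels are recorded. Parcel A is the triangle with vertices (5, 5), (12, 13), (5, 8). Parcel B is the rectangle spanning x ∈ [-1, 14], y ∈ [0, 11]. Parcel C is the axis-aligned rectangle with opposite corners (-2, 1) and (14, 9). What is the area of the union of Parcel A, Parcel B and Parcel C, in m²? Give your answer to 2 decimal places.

By inclusion–exclusion:
Individual areas: |Parcel A| = 10.5, |Parcel B| = 165, |Parcel C| = 128.
|Parcel A∩Parcel B| = 9.45.
|Parcel A∩Parcel C| = 6.3.
|Parcel B∩Parcel C|: x∈[-1,14], y∈[1,9] → 15·8 = 120.
|Parcel A∩Parcel B∩Parcel C| = 6.3.
|Parcel A ∪ Parcel B ∪ Parcel C| = 303.5 − 135.75 + 6.3 = 174.05.

174.05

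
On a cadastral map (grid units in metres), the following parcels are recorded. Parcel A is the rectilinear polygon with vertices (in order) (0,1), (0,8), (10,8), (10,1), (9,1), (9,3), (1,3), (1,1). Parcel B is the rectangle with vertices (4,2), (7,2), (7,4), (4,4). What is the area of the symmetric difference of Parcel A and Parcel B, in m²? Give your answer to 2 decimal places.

|Parcel A| = 54, |Parcel B| = 6, |Parcel A∩Parcel B| = 3.
|Parcel A △ Parcel B| = |Parcel A| + |Parcel B| − 2·|Parcel A∩Parcel B| = 54 + 6 − 6 = 54.00.

54.00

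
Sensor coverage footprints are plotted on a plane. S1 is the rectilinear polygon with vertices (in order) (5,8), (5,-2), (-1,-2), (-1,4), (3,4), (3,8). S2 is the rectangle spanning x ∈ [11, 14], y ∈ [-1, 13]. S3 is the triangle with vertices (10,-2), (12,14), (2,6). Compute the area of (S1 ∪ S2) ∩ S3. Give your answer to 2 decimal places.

10.16

|S1 ∪ S2| = 86.
|(S1 ∪ S2) ∩ S3| = 10.16.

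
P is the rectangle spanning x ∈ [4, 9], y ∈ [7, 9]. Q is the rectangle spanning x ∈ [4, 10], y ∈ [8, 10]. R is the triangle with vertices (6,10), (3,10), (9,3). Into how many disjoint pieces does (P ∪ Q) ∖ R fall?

(P ∪ Q) ∖ R splits into 2 disjoint pieces (area 9.0714, area 1.4405).

2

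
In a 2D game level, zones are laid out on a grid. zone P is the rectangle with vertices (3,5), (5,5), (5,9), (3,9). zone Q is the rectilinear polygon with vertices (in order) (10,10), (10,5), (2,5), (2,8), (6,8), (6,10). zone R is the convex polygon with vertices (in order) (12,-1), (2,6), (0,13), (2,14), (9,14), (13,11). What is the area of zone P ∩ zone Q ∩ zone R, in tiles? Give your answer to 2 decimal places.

The intersection is the polygon with vertices (3.429,5), (3,5.3), (3,8), (5,8), (5,5).
By the shoelace formula its area is 5.94.

5.94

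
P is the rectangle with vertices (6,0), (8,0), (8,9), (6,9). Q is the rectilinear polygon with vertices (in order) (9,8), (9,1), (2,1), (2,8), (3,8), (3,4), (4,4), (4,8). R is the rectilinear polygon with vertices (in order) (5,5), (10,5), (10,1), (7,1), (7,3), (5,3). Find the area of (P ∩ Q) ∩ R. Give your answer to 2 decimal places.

6.00

The region (P ∩ Q) ∩ R is the polygon with vertices (7,1), (7,3), (6,3), (6,5), (8,5), (8,1).
By the shoelace formula its area is 6.00.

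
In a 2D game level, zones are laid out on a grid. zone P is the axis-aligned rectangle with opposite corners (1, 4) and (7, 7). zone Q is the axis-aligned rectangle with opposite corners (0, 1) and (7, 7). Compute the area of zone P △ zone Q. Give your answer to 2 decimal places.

24.00

|zone P∩zone Q|: x∈[1,7], y∈[4,7] → 6·3 = 18.
|zone P △ zone Q| = |zone P| + |zone Q| − 2·|zone P∩zone Q| = 18 + 42 − 36 = 24.00.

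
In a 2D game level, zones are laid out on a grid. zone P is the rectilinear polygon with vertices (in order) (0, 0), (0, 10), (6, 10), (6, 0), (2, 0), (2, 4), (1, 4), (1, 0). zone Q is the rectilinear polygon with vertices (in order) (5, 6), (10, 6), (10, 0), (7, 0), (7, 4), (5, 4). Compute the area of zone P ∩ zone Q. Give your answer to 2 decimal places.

The intersection is the polygon with vertices (6,4), (5,4), (5,6), (6,6).
By the shoelace formula its area is 2.00.

2.00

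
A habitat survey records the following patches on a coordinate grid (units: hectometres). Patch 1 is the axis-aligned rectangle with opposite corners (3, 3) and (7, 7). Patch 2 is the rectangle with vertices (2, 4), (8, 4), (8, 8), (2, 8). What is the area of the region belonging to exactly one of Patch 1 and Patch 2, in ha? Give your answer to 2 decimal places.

|Patch 1∩Patch 2|: x∈[3,7], y∈[4,7] → 4·3 = 12.
|Patch 1 △ Patch 2| = |Patch 1| + |Patch 2| − 2·|Patch 1∩Patch 2| = 16 + 24 − 24 = 16.00.

16.00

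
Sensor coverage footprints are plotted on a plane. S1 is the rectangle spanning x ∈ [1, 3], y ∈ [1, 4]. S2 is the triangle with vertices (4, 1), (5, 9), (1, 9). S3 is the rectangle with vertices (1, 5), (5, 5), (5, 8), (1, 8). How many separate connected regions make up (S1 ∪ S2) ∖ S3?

2

(S1 ∪ S2) ∖ S3 splits into 2 disjoint pieces (area 9.9792, area 3.75).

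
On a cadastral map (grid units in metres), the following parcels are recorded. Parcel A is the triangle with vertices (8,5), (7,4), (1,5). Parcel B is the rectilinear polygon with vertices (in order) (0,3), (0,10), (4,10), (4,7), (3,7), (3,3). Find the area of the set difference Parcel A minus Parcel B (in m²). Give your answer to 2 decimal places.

3.17

|Parcel A| = 3.5, |Parcel A∩Parcel B| = 0.3333.
|Parcel A ∖ Parcel B| = |Parcel A| − |Parcel A∩Parcel B| = 3.5 − 0.3333 = 3.17.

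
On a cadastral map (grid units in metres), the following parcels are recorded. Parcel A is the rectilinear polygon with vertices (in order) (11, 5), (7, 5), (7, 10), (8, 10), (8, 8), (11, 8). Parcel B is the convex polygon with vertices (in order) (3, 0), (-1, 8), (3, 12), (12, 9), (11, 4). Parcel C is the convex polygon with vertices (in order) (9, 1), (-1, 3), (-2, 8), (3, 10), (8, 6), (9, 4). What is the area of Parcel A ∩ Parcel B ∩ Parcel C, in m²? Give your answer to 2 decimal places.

1.65

The intersection is the polygon with vertices (7,6.8), (8,6), (8.5,5), (7,5).
By the shoelace formula its area is 1.65.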